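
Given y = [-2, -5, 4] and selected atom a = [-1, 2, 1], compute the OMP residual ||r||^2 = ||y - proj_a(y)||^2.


a^T a = 6.
a^T y = -4.
coeff = -4/6 = -2/3.
||r||^2 = 127/3.

127/3


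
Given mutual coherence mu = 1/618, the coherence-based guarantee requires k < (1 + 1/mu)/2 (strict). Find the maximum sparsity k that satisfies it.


1/mu = 618.
1 + 1/mu = 619.
(1 + 1/mu)/2 = 309.5 is not an integer, so k_max = floor(309.5) = 309.

309


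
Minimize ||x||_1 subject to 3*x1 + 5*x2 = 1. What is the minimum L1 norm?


Axis intercepts:
  x1 = 1/3, x2 = 0: L1 = 1/3
  x1 = 0, x2 = 1/5: L1 = 1/5
x* = (0, 1/5)
||x*||_1 = 1/5.

1/5


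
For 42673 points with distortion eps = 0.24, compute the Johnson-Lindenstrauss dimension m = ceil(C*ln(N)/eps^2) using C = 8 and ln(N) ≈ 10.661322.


ln(42673) ≈ 10.661322.
eps^2 = 0.24^2 = 0.0576.
C*ln(N)/eps^2 ≈ 8*10.661322/0.0576 ≈ 1480.7392.
m = ceil(1480.7392) = 1481.

1481


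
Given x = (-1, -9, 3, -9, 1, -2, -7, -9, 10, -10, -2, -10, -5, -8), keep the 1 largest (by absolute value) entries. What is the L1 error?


Sorted |x_i| descending: [10, 10, 10, 9, 9, 9, 8, 7, 5, 3, 2, 2, 1, 1]
Keep top 1: [10]
Tail entries: [10, 10, 9, 9, 9, 8, 7, 5, 3, 2, 2, 1, 1]
L1 error = sum of tail = 76.

76


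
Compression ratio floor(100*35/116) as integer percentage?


100*m/n = 100*35/116 ≈ 30.1724.
floor = 30.

30


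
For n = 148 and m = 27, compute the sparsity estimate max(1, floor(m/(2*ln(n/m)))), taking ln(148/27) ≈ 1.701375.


n/m = 148/27.
ln(n/m) ≈ 1.701375.
2*ln(n/m) ≈ 3.40275.
m/(2*ln(n/m)) ≈ 27/3.40275 ≈ 7.9348.
floor = 7.
k_max = max(1, 7) = 7.

7


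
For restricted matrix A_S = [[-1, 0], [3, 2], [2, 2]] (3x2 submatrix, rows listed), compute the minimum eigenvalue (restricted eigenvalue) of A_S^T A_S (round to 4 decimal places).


A_S^T A_S = [[14, 10], [10, 8]].
trace = 22.
det = 12.
disc = trace^2 - 4*det = 484 - 4*12 = 436.
sqrt(436) ≈ 20.880613.
lam_min = (22 - sqrt(436))/2 ≈ (22 - 20.880613)/2 = 0.5596935 ≈ 0.5597.

0.5597


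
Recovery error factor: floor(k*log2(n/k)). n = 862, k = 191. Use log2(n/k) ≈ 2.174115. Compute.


log2(n/k) = log2(862/191) ≈ 2.174115.
k*log2(n/k) ≈ 191*2.174115 = 415.255965.
floor(415.255965) = 415.

415


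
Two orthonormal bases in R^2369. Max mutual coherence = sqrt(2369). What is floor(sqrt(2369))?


48^2 = 2304 <= 2369 < 2401 = 49^2, so 48 <= sqrt(2369) < 49.
floor(sqrt(2369)) = 48.

48


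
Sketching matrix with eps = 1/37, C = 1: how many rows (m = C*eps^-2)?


1/eps = 37.
(1/eps)^2 = 1369.
m = 1*1369 = 1369.

1369


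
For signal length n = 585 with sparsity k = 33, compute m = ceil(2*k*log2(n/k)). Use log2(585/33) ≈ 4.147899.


log2(n/k) = log2(585/33) ≈ 4.147899.
2*k*log2(n/k) ≈ 2*33*4.147899 = 273.761334.
m = ceil(273.761334) = 274.

274


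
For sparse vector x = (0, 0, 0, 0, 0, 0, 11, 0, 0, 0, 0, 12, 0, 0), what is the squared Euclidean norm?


Non-zero entries: [(6, 11), (11, 12)]
Squares: [121, 144]
||x||_2^2 = sum = 265.

265


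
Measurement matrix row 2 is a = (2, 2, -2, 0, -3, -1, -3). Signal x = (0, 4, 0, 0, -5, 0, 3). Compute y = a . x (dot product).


Non-zero terms: ['2*4', '-3*-5', '-3*3']
Products: [8, 15, -9]
y = sum = 14.

14


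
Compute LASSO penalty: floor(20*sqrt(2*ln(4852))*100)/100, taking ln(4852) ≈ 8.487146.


ln(4852) ≈ 8.487146.
2*ln(n) ≈ 16.974292.
sqrt(2*ln(n)) ≈ sqrt(16.974292) ≈ 4.119987.
lambda ≈ 20*4.119987 = 82.39974.
floor(lambda*100)/100 = 82.39.

82.39


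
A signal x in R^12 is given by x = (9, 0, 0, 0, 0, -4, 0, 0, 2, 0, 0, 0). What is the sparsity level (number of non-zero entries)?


Non-zero positions: [0, 5, 8].
Sparsity = 3.

3


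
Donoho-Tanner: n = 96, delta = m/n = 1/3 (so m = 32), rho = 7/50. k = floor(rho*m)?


m = 1/3*96 = 32.
rho = 7/50.
rho*m = 7/50*32 = 4.48.
k = floor(4.48) = 4.

4


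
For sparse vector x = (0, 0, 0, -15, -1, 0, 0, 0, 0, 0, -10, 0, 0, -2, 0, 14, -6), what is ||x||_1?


Non-zero entries: [(3, -15), (4, -1), (10, -10), (13, -2), (15, 14), (16, -6)]
Absolute values: [15, 1, 10, 2, 14, 6]
||x||_1 = sum = 48.

48


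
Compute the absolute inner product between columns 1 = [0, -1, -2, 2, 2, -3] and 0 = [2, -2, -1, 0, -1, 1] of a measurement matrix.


Inner product: 0*2 + -1*-2 + -2*-1 + 2*0 + 2*-1 + -3*1
Products: [0, 2, 2, 0, -2, -3]
Sum = -1.
|dot| = 1.

1


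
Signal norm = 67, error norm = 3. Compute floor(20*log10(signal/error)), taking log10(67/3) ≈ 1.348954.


||x||/||e|| = 67/3.
log10(67/3) ≈ 1.348954.
20*log10(||x||/||e||) ≈ 20*1.348954 = 26.97908.
floor(26.97908) = 26.

26


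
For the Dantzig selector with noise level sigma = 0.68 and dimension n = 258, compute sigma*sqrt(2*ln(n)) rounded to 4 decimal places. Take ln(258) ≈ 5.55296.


ln(258) ≈ 5.55296.
2*ln(n) ≈ 11.10592.
sqrt(2*ln(n)) ≈ sqrt(11.10592) ≈ 3.332555.
threshold ≈ 0.68*3.332555 = 2.2661374 ≈ 2.2661.

2.2661


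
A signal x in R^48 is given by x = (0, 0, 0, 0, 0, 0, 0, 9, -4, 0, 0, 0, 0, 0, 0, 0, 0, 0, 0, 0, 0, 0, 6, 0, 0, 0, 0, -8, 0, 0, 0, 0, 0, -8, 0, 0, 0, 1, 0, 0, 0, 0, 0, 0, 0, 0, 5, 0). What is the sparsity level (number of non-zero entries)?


Non-zero positions: [7, 8, 22, 27, 33, 37, 46].
Sparsity = 7.

7


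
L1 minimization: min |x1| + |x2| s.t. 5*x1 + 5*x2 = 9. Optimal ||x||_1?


Axis intercepts:
  x1 = 9/5, x2 = 0: L1 = 9/5
  x1 = 0, x2 = 9/5: L1 = 9/5
x* = (9/5, 0)
||x*||_1 = 9/5.

9/5


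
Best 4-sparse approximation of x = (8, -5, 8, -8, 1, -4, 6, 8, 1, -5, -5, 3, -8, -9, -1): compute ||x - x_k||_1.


Sorted |x_i| descending: [9, 8, 8, 8, 8, 8, 6, 5, 5, 5, 4, 3, 1, 1, 1]
Keep top 4: [9, 8, 8, 8]
Tail entries: [8, 8, 6, 5, 5, 5, 4, 3, 1, 1, 1]
L1 error = sum of tail = 47.

47


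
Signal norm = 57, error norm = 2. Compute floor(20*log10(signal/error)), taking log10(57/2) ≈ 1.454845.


||x||/||e|| = 57/2.
log10(57/2) ≈ 1.454845.
20*log10(||x||/||e||) ≈ 20*1.454845 = 29.0969.
floor(29.0969) = 29.

29


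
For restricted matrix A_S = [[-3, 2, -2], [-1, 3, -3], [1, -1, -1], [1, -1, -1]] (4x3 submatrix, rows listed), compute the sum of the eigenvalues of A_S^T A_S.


Sum of eigenvalues of A_S^T A_S = trace(A_S^T A_S) = sum of squared column norms of A_S.
A_S^T A_S diagonal: [12, 15, 15].
trace = 12 + 15 + 15 = 42.

42


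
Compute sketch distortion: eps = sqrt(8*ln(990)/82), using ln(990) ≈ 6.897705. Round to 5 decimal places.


ln(990) ≈ 6.897705.
8*ln(N)/m ≈ 8*6.897705/82 ≈ 0.67294683.
eps = sqrt(0.67294683) ≈ 0.8203334 ≈ 0.82033.

0.82033


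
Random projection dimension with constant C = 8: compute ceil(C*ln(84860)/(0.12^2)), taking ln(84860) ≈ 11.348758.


ln(84860) ≈ 11.348758.
eps^2 = 0.12^2 = 0.0144.
C*ln(N)/eps^2 ≈ 8*11.348758/0.0144 ≈ 6304.8656.
m = ceil(6304.8656) = 6305.

6305


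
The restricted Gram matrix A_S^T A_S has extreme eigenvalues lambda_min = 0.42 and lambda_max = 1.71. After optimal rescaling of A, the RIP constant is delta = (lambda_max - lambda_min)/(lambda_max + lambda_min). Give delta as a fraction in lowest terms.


lambda_max - lambda_min = 1.71 - 0.42 = 1.29.
lambda_max + lambda_min = 1.71 + 0.42 = 2.13.
delta = 1.29/2.13 = 129/213 = 43/71.

43/71


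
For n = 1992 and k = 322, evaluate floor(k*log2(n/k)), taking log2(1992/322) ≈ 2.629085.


log2(n/k) = log2(1992/322) ≈ 2.629085.
k*log2(n/k) ≈ 322*2.629085 = 846.56537.
floor(846.56537) = 846.

846


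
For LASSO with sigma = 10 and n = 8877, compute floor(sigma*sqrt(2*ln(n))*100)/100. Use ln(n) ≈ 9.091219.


ln(8877) ≈ 9.091219.
2*ln(n) ≈ 18.182438.
sqrt(2*ln(n)) ≈ sqrt(18.182438) ≈ 4.264087.
lambda ≈ 10*4.264087 = 42.64087.
floor(lambda*100)/100 = 42.64.

42.64


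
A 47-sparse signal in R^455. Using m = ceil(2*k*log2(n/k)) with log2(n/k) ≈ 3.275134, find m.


log2(n/k) = log2(455/47) ≈ 3.275134.
2*k*log2(n/k) ≈ 2*47*3.275134 = 307.862596.
m = ceil(307.862596) = 308.

308


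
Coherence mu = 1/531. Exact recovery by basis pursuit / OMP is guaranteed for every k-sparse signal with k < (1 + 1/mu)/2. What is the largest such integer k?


1/mu = 531.
1 + 1/mu = 532.
(1 + 1/mu)/2 = 266 is an integer and the inequality is strict, so k_max = 266 - 1 = 265.

265


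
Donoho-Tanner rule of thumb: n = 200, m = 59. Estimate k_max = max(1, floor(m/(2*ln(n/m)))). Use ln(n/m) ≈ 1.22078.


n/m = 200/59.
ln(n/m) ≈ 1.22078.
2*ln(n/m) ≈ 2.44156.
m/(2*ln(n/m)) ≈ 59/2.44156 ≈ 24.1649.
floor = 24.
k_max = max(1, 24) = 24.

24


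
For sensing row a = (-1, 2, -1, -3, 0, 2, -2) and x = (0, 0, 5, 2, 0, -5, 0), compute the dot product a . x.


Non-zero terms: ['-1*5', '-3*2', '2*-5']
Products: [-5, -6, -10]
y = sum = -21.

-21


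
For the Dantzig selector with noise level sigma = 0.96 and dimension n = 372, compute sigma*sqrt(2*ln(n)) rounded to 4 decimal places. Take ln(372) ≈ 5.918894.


ln(372) ≈ 5.918894.
2*ln(n) ≈ 11.837788.
sqrt(2*ln(n)) ≈ sqrt(11.837788) ≈ 3.440609.
threshold ≈ 0.96*3.440609 = 3.30298464 ≈ 3.3030.

3.3030


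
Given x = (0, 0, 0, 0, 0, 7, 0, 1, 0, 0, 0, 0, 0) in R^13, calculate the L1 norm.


Non-zero entries: [(5, 7), (7, 1)]
Absolute values: [7, 1]
||x||_1 = sum = 8.

8


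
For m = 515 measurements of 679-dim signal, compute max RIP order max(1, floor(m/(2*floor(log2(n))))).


floor(log2(679)) = 9.
2*9 = 18.
m/(2*floor(log2(n))) = 515/18 ≈ 28.6111.
floor = 28.
k = max(1, 28) = 28.

28


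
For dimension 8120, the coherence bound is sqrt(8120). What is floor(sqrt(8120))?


90^2 = 8100 <= 8120 < 8281 = 91^2, so 90 <= sqrt(8120) < 91.
floor(sqrt(8120)) = 90.

90


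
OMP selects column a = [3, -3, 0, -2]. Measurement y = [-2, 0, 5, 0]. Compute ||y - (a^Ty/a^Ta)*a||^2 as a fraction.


a^T a = 22.
a^T y = -6.
coeff = -6/22 = -3/11.
||r||^2 = 301/11.

301/11


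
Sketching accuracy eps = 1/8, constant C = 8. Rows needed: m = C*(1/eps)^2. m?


1/eps = 8.
(1/eps)^2 = 64.
m = 8*64 = 512.

512


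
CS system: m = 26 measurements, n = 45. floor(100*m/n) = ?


100*m/n = 100*26/45 ≈ 57.7778.
floor = 57.

57


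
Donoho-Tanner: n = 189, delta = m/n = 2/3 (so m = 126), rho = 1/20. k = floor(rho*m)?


m = 2/3*189 = 126.
rho = 1/20.
rho*m = 1/20*126 = 6.3.
k = floor(6.3) = 6.

6


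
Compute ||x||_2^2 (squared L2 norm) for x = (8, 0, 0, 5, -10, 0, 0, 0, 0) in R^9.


Non-zero entries: [(0, 8), (3, 5), (4, -10)]
Squares: [64, 25, 100]
||x||_2^2 = sum = 189.

189


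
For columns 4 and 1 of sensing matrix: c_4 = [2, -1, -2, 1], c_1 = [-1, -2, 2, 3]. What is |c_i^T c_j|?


Inner product: 2*-1 + -1*-2 + -2*2 + 1*3
Products: [-2, 2, -4, 3]
Sum = -1.
|dot| = 1.

1


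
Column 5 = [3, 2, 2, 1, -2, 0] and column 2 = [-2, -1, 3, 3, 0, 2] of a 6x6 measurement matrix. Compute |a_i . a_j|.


Inner product: 3*-2 + 2*-1 + 2*3 + 1*3 + -2*0 + 0*2
Products: [-6, -2, 6, 3, 0, 0]
Sum = 1.
|dot| = 1.

1


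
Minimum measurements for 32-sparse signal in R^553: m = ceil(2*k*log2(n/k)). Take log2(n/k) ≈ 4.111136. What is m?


log2(n/k) = log2(553/32) ≈ 4.111136.
2*k*log2(n/k) ≈ 2*32*4.111136 = 263.112704.
m = ceil(263.112704) = 264.

264


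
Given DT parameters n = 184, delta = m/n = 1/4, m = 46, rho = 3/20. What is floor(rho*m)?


m = 1/4*184 = 46.
rho = 3/20.
rho*m = 3/20*46 = 6.9.
k = floor(6.9) = 6.

6


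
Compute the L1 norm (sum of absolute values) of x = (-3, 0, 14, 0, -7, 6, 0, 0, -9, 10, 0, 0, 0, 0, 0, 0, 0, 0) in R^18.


Non-zero entries: [(0, -3), (2, 14), (4, -7), (5, 6), (8, -9), (9, 10)]
Absolute values: [3, 14, 7, 6, 9, 10]
||x||_1 = sum = 49.

49


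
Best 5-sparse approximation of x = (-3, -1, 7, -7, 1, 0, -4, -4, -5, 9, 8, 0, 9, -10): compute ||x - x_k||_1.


Sorted |x_i| descending: [10, 9, 9, 8, 7, 7, 5, 4, 4, 3, 1, 1, 0, 0]
Keep top 5: [10, 9, 9, 8, 7]
Tail entries: [7, 5, 4, 4, 3, 1, 1, 0, 0]
L1 error = sum of tail = 25.

25


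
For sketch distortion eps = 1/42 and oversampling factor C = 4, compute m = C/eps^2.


1/eps = 42.
(1/eps)^2 = 1764.
m = 4*1764 = 7056.

7056


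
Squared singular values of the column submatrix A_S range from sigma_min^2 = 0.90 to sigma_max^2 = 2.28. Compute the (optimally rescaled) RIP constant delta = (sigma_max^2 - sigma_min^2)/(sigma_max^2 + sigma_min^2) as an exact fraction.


lambda_max - lambda_min = 2.28 - 0.90 = 1.38.
lambda_max + lambda_min = 2.28 + 0.90 = 3.18.
delta = 1.38/3.18 = 138/318 = 23/53.

23/53


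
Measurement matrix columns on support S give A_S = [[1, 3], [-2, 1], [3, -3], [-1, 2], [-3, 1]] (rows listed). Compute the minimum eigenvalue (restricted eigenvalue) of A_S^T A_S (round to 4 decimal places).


A_S^T A_S = [[24, -13], [-13, 24]].
trace = 48.
det = 407.
disc = trace^2 - 4*det = 2304 - 4*407 = 676.
sqrt(676) = 26.
lam_min = (48 - 26)/2 = 11 = 11.0000.

11.0000


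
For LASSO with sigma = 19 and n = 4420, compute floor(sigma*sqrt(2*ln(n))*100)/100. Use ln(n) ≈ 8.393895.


ln(4420) ≈ 8.393895.
2*ln(n) ≈ 16.78779.
sqrt(2*ln(n)) ≈ sqrt(16.78779) ≈ 4.097291.
lambda ≈ 19*4.097291 = 77.848529.
floor(lambda*100)/100 = 77.84.

77.84


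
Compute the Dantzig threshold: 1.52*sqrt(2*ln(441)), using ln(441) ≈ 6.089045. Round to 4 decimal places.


ln(441) ≈ 6.089045.
2*ln(n) ≈ 12.17809.
sqrt(2*ln(n)) ≈ sqrt(12.17809) ≈ 3.489712.
threshold ≈ 1.52*3.489712 = 5.30436224 ≈ 5.3044.

5.3044


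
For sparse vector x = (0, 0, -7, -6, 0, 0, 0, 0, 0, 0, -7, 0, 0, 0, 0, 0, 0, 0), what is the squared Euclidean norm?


Non-zero entries: [(2, -7), (3, -6), (10, -7)]
Squares: [49, 36, 49]
||x||_2^2 = sum = 134.

134


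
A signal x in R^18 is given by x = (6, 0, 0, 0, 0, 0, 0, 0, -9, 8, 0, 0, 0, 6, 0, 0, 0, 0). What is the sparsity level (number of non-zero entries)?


Non-zero positions: [0, 8, 9, 13].
Sparsity = 4.

4


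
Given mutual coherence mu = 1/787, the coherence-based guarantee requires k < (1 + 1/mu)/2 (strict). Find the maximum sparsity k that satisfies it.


1/mu = 787.
1 + 1/mu = 788.
(1 + 1/mu)/2 = 394 is an integer and the inequality is strict, so k_max = 394 - 1 = 393.

393


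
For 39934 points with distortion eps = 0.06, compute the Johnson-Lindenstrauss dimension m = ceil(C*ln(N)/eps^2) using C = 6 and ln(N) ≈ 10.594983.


ln(39934) ≈ 10.594983.
eps^2 = 0.06^2 = 0.0036.
C*ln(N)/eps^2 ≈ 6*10.594983/0.0036 ≈ 17658.305.
m = ceil(17658.305) = 17659.

17659


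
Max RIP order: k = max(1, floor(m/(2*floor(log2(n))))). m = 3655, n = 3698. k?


floor(log2(3698)) = 11.
2*11 = 22.
m/(2*floor(log2(n))) = 3655/22 ≈ 166.1364.
floor = 166.
k = max(1, 166) = 166.

166


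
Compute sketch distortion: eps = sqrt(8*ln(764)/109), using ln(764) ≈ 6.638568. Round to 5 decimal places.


ln(764) ≈ 6.638568.
8*ln(N)/m ≈ 8*6.638568/109 ≈ 0.48723435.
eps = sqrt(0.48723435) ≈ 0.6980217 ≈ 0.69802.

0.69802


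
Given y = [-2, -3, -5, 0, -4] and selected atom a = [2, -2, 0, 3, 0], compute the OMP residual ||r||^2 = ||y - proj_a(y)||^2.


a^T a = 17.
a^T y = 2.
coeff = 2/17 = 2/17.
||r||^2 = 914/17.

914/17


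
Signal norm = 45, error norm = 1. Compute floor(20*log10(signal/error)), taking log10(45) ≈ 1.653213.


||x||/||e|| = 45/1 = 45.
log10(45) ≈ 1.653213.
20*log10(||x||/||e||) ≈ 20*1.653213 = 33.06426.
floor(33.06426) = 33.

33


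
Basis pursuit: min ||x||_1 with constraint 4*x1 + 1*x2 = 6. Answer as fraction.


Axis intercepts:
  x1 = 3/2, x2 = 0: L1 = 3/2
  x1 = 0, x2 = 6: L1 = 6
x* = (3/2, 0)
||x*||_1 = 3/2.

3/2


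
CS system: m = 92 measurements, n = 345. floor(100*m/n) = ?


100*m/n = 100*92/345 ≈ 26.6667.
floor = 26.

26


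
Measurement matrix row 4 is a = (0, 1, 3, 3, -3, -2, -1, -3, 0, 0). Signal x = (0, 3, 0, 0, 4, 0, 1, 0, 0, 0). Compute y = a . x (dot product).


Non-zero terms: ['1*3', '-3*4', '-1*1']
Products: [3, -12, -1]
y = sum = -10.

-10


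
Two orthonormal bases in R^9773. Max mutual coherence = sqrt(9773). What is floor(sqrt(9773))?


98^2 = 9604 <= 9773 < 9801 = 99^2, so 98 <= sqrt(9773) < 99.
floor(sqrt(9773)) = 98.

98


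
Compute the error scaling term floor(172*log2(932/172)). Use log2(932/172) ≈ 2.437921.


log2(n/k) = log2(932/172) ≈ 2.437921.
k*log2(n/k) ≈ 172*2.437921 = 419.322412.
floor(419.322412) = 419.

419


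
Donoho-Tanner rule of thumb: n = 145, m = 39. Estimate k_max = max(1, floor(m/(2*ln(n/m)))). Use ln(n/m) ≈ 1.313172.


n/m = 145/39.
ln(n/m) ≈ 1.313172.
2*ln(n/m) ≈ 2.626344.
m/(2*ln(n/m)) ≈ 39/2.626344 ≈ 14.8495.
floor = 14.
k_max = max(1, 14) = 14.

14


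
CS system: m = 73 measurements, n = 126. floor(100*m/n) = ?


100*m/n = 100*73/126 ≈ 57.9365.
floor = 57.

57


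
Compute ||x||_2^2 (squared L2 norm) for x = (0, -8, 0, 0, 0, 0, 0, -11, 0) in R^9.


Non-zero entries: [(1, -8), (7, -11)]
Squares: [64, 121]
||x||_2^2 = sum = 185.

185


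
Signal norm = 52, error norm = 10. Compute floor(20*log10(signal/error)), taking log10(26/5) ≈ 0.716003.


||x||/||e|| = 52/10 = 26/5.
log10(26/5) ≈ 0.716003.
20*log10(||x||/||e||) ≈ 20*0.716003 = 14.32006.
floor(14.32006) = 14.

14


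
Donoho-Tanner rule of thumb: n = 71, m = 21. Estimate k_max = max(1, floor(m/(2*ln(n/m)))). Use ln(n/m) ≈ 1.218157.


n/m = 71/21.
ln(n/m) ≈ 1.218157.
2*ln(n/m) ≈ 2.436314.
m/(2*ln(n/m)) ≈ 21/2.436314 ≈ 8.6196.
floor = 8.
k_max = max(1, 8) = 8.

8


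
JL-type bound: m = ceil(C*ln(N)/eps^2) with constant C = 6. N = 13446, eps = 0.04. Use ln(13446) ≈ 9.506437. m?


ln(13446) ≈ 9.506437.
eps^2 = 0.04^2 = 0.0016.
C*ln(N)/eps^2 ≈ 6*9.506437/0.0016 ≈ 35649.1387.
m = ceil(35649.1387) = 35650.

35650


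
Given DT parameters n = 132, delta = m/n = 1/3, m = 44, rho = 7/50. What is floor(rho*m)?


m = 1/3*132 = 44.
rho = 7/50.
rho*m = 7/50*44 = 6.16.
k = floor(6.16) = 6.

6


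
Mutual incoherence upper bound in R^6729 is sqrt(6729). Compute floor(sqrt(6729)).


82^2 = 6724 <= 6729 < 6889 = 83^2, so 82 <= sqrt(6729) < 83.
floor(sqrt(6729)) = 82.

82


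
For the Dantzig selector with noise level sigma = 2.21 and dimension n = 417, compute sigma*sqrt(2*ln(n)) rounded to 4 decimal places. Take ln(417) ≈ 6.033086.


ln(417) ≈ 6.033086.
2*ln(n) ≈ 12.066172.
sqrt(2*ln(n)) ≈ sqrt(12.066172) ≈ 3.47364.
threshold ≈ 2.21*3.47364 = 7.6767444 ≈ 7.6767.

7.6767


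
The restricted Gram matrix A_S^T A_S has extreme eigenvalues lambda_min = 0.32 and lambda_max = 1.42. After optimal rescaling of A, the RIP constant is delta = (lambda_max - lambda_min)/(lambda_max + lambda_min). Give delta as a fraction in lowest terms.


lambda_max - lambda_min = 1.42 - 0.32 = 1.10.
lambda_max + lambda_min = 1.42 + 0.32 = 1.74.
delta = 1.10/1.74 = 110/174 = 55/87.

55/87


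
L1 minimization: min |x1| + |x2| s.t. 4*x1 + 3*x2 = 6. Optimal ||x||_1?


Axis intercepts:
  x1 = 3/2, x2 = 0: L1 = 3/2
  x1 = 0, x2 = 2: L1 = 2
x* = (3/2, 0)
||x*||_1 = 3/2.

3/2


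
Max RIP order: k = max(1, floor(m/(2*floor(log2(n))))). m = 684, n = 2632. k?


floor(log2(2632)) = 11.
2*11 = 22.
m/(2*floor(log2(n))) = 684/22 ≈ 31.0909.
floor = 31.
k = max(1, 31) = 31.

31


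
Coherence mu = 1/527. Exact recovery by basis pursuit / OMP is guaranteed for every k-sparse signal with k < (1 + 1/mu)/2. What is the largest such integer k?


1/mu = 527.
1 + 1/mu = 528.
(1 + 1/mu)/2 = 264 is an integer and the inequality is strict, so k_max = 264 - 1 = 263.

263


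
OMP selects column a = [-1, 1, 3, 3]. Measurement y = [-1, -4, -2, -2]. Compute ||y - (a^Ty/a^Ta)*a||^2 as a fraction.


a^T a = 20.
a^T y = -15.
coeff = -15/20 = -3/4.
||r||^2 = 55/4.

55/4


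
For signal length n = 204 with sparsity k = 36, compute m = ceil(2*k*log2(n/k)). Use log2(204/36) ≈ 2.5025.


log2(n/k) = log2(204/36) ≈ 2.5025.
2*k*log2(n/k) ≈ 2*36*2.5025 = 180.18.
m = ceil(180.18) = 181.

181


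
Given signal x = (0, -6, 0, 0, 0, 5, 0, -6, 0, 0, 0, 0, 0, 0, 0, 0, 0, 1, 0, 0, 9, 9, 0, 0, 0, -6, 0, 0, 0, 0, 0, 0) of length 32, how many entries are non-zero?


Non-zero positions: [1, 5, 7, 17, 20, 21, 25].
Sparsity = 7.

7


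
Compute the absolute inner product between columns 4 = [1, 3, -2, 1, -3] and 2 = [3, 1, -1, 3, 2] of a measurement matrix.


Inner product: 1*3 + 3*1 + -2*-1 + 1*3 + -3*2
Products: [3, 3, 2, 3, -6]
Sum = 5.
|dot| = 5.

5


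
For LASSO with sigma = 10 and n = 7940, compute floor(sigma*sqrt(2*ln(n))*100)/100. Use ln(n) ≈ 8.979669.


ln(7940) ≈ 8.979669.
2*ln(n) ≈ 17.959338.
sqrt(2*ln(n)) ≈ sqrt(17.959338) ≈ 4.237846.
lambda ≈ 10*4.237846 = 42.37846.
floor(lambda*100)/100 = 42.37.

42.37


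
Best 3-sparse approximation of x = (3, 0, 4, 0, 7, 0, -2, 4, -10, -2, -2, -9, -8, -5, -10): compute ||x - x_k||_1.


Sorted |x_i| descending: [10, 10, 9, 8, 7, 5, 4, 4, 3, 2, 2, 2, 0, 0, 0]
Keep top 3: [10, 10, 9]
Tail entries: [8, 7, 5, 4, 4, 3, 2, 2, 2, 0, 0, 0]
L1 error = sum of tail = 37.

37


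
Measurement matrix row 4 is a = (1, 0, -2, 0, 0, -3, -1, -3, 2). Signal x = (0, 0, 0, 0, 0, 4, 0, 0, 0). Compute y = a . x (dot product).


Non-zero terms: ['-3*4']
Products: [-12]
y = sum = -12.

-12


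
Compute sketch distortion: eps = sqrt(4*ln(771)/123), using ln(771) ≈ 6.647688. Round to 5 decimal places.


ln(771) ≈ 6.647688.
4*ln(N)/m ≈ 4*6.647688/123 ≈ 0.21618498.
eps = sqrt(0.21618498) ≈ 0.464957 ≈ 0.46496.

0.46496


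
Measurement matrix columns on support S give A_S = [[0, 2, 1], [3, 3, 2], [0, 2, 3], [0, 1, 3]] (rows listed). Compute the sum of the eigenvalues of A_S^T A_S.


Sum of eigenvalues of A_S^T A_S = trace(A_S^T A_S) = sum of squared column norms of A_S.
A_S^T A_S diagonal: [9, 18, 23].
trace = 9 + 18 + 23 = 50.

50


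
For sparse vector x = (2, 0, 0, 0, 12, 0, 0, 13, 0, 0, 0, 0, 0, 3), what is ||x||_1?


Non-zero entries: [(0, 2), (4, 12), (7, 13), (13, 3)]
Absolute values: [2, 12, 13, 3]
||x||_1 = sum = 30.

30


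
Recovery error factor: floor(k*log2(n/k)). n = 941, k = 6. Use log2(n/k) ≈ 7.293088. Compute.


log2(n/k) = log2(941/6) ≈ 7.293088.
k*log2(n/k) ≈ 6*7.293088 = 43.758528.
floor(43.758528) = 43.

43


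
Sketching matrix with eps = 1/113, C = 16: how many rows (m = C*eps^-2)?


1/eps = 113.
(1/eps)^2 = 12769.
m = 16*12769 = 204304.

204304


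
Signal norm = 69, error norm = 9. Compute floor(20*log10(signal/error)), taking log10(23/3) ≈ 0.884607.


||x||/||e|| = 69/9 = 23/3.
log10(23/3) ≈ 0.884607.
20*log10(||x||/||e||) ≈ 20*0.884607 = 17.69214.
floor(17.69214) = 17.

17


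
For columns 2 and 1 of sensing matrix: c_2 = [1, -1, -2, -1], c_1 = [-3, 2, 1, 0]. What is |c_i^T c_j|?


Inner product: 1*-3 + -1*2 + -2*1 + -1*0
Products: [-3, -2, -2, 0]
Sum = -7.
|dot| = 7.

7


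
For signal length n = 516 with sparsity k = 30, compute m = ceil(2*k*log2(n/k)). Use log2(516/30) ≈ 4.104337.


log2(n/k) = log2(516/30) ≈ 4.104337.
2*k*log2(n/k) ≈ 2*30*4.104337 = 246.26022.
m = ceil(246.26022) = 247.

247


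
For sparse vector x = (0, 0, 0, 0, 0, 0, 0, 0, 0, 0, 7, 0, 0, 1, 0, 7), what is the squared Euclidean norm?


Non-zero entries: [(10, 7), (13, 1), (15, 7)]
Squares: [49, 1, 49]
||x||_2^2 = sum = 99.

99


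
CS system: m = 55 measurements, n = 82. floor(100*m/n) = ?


100*m/n = 100*55/82 ≈ 67.0732.
floor = 67.

67


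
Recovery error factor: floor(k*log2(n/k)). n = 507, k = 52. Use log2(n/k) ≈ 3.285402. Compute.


log2(n/k) = log2(507/52) ≈ 3.285402.
k*log2(n/k) ≈ 52*3.285402 = 170.840904.
floor(170.840904) = 170.

170


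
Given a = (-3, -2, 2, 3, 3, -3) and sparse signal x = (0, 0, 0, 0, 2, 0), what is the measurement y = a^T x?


Non-zero terms: ['3*2']
Products: [6]
y = sum = 6.

6


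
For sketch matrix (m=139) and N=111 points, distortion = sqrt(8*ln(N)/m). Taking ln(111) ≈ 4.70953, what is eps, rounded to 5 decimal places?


ln(111) ≈ 4.70953.
8*ln(N)/m ≈ 8*4.70953/139 ≈ 0.27105209.
eps = sqrt(0.27105209) ≈ 0.5206266 ≈ 0.52063.

0.52063


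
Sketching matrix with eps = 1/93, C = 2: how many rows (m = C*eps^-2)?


1/eps = 93.
(1/eps)^2 = 8649.
m = 2*8649 = 17298.

17298


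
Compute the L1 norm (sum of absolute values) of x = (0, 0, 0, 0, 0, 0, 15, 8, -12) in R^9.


Non-zero entries: [(6, 15), (7, 8), (8, -12)]
Absolute values: [15, 8, 12]
||x||_1 = sum = 35.

35


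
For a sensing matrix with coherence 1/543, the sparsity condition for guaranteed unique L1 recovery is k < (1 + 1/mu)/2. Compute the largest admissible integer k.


1/mu = 543.
1 + 1/mu = 544.
(1 + 1/mu)/2 = 272 is an integer and the inequality is strict, so k_max = 272 - 1 = 271.

271


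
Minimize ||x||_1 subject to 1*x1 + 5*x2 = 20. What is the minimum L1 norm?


Axis intercepts:
  x1 = 20, x2 = 0: L1 = 20
  x1 = 0, x2 = 4: L1 = 4
x* = (0, 4)
||x*||_1 = 4.

4


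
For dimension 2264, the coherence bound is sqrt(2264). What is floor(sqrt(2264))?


47^2 = 2209 <= 2264 < 2304 = 48^2, so 47 <= sqrt(2264) < 48.
floor(sqrt(2264)) = 47.

47


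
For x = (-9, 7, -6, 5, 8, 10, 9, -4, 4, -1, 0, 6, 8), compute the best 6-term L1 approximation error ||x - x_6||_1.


Sorted |x_i| descending: [10, 9, 9, 8, 8, 7, 6, 6, 5, 4, 4, 1, 0]
Keep top 6: [10, 9, 9, 8, 8, 7]
Tail entries: [6, 6, 5, 4, 4, 1, 0]
L1 error = sum of tail = 26.

26


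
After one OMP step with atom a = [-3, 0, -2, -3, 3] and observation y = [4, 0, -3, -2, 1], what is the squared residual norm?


a^T a = 31.
a^T y = 3.
coeff = 3/31 = 3/31.
||r||^2 = 921/31.

921/31


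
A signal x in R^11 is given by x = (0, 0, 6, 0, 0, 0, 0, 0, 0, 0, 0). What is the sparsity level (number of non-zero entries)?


Non-zero positions: [2].
Sparsity = 1.

1


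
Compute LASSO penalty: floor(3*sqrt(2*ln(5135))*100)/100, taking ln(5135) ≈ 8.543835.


ln(5135) ≈ 8.543835.
2*ln(n) ≈ 17.08767.
sqrt(2*ln(n)) ≈ sqrt(17.08767) ≈ 4.133724.
lambda ≈ 3*4.133724 = 12.401172.
floor(lambda*100)/100 = 12.40.

12.40


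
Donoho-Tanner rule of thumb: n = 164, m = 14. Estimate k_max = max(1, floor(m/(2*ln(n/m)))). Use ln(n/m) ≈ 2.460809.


n/m = 164/14 = 82/7.
ln(n/m) ≈ 2.460809.
2*ln(n/m) ≈ 4.921618.
m/(2*ln(n/m)) ≈ 14/4.921618 ≈ 2.8446.
floor = 2.
k_max = max(1, 2) = 2.

2


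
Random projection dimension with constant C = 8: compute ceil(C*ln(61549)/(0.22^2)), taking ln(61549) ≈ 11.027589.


ln(61549) ≈ 11.027589.
eps^2 = 0.22^2 = 0.0484.
C*ln(N)/eps^2 ≈ 8*11.027589/0.0484 ≈ 1822.742.
m = ceil(1822.742) = 1823.

1823


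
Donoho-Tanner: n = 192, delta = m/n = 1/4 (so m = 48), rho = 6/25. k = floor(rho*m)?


m = 1/4*192 = 48.
rho = 6/25.
rho*m = 6/25*48 = 11.52.
k = floor(11.52) = 11.

11


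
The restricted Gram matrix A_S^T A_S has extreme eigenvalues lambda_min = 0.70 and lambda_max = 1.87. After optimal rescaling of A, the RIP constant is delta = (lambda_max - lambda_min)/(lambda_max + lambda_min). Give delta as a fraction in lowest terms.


lambda_max - lambda_min = 1.87 - 0.70 = 1.17.
lambda_max + lambda_min = 1.87 + 0.70 = 2.57.
delta = 1.17/2.57 = 117/257.

117/257


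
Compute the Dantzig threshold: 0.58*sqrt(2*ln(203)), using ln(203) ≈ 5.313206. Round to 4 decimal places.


ln(203) ≈ 5.313206.
2*ln(n) ≈ 10.626412.
sqrt(2*ln(n)) ≈ sqrt(10.626412) ≈ 3.259818.
threshold ≈ 0.58*3.259818 = 1.89069444 ≈ 1.8907.

1.8907


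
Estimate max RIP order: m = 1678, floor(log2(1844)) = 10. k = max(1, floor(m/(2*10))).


floor(log2(1844)) = 10.
2*10 = 20.
m/(2*floor(log2(n))) = 1678/20 ≈ 83.9.
floor = 83.
k = max(1, 83) = 83.

83


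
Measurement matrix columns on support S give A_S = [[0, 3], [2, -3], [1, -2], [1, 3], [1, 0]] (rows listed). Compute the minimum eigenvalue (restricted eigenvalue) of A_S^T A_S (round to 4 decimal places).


A_S^T A_S = [[7, -5], [-5, 31]].
trace = 38.
det = 192.
disc = trace^2 - 4*det = 1444 - 4*192 = 676.
sqrt(676) = 26.
lam_min = (38 - 26)/2 = 6 = 6.0000.

6.0000


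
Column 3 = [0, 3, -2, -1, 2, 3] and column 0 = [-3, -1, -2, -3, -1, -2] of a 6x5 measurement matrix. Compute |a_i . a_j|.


Inner product: 0*-3 + 3*-1 + -2*-2 + -1*-3 + 2*-1 + 3*-2
Products: [0, -3, 4, 3, -2, -6]
Sum = -4.
|dot| = 4.

4


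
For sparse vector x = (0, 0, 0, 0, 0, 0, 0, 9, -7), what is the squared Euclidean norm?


Non-zero entries: [(7, 9), (8, -7)]
Squares: [81, 49]
||x||_2^2 = sum = 130.

130


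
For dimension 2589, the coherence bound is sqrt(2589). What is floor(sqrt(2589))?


50^2 = 2500 <= 2589 < 2601 = 51^2, so 50 <= sqrt(2589) < 51.
floor(sqrt(2589)) = 50.

50


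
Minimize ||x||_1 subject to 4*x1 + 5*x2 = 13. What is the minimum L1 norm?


Axis intercepts:
  x1 = 13/4, x2 = 0: L1 = 13/4
  x1 = 0, x2 = 13/5: L1 = 13/5
x* = (0, 13/5)
||x*||_1 = 13/5.

13/5


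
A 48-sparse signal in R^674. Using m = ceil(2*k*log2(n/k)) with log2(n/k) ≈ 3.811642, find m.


log2(n/k) = log2(674/48) ≈ 3.811642.
2*k*log2(n/k) ≈ 2*48*3.811642 = 365.917632.
m = ceil(365.917632) = 366.

366


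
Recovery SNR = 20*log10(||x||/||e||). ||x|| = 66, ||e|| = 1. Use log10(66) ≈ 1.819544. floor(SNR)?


||x||/||e|| = 66/1 = 66.
log10(66) ≈ 1.819544.
20*log10(||x||/||e||) ≈ 20*1.819544 = 36.39088.
floor(36.39088) = 36.

36


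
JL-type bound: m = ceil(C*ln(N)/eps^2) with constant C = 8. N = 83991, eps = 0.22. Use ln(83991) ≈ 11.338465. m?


ln(83991) ≈ 11.338465.
eps^2 = 0.22^2 = 0.0484.
C*ln(N)/eps^2 ≈ 8*11.338465/0.0484 ≈ 1874.1264.
m = ceil(1874.1264) = 1875.

1875


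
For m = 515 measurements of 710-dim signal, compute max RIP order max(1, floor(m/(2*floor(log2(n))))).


floor(log2(710)) = 9.
2*9 = 18.
m/(2*floor(log2(n))) = 515/18 ≈ 28.6111.
floor = 28.
k = max(1, 28) = 28.

28


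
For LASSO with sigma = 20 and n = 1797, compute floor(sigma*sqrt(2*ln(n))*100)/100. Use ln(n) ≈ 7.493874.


ln(1797) ≈ 7.493874.
2*ln(n) ≈ 14.987748.
sqrt(2*ln(n)) ≈ sqrt(14.987748) ≈ 3.871401.
lambda ≈ 20*3.871401 = 77.42802.
floor(lambda*100)/100 = 77.42.

77.42


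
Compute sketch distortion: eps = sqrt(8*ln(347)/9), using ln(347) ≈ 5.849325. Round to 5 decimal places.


ln(347) ≈ 5.849325.
8*ln(N)/m ≈ 8*5.849325/9 ≈ 5.1994.
eps = sqrt(5.1994) ≈ 2.2802193 ≈ 2.28022.

2.28022


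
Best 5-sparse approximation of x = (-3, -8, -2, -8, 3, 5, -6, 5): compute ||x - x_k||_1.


Sorted |x_i| descending: [8, 8, 6, 5, 5, 3, 3, 2]
Keep top 5: [8, 8, 6, 5, 5]
Tail entries: [3, 3, 2]
L1 error = sum of tail = 8.

8


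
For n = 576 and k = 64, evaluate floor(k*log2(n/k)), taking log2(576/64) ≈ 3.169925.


log2(n/k) = log2(576/64) ≈ 3.169925.
k*log2(n/k) ≈ 64*3.169925 = 202.8752.
floor(202.8752) = 202.

202


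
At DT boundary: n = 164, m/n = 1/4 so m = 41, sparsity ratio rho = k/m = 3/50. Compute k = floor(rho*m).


m = 1/4*164 = 41.
rho = 3/50.
rho*m = 3/50*41 = 2.46.
k = floor(2.46) = 2.

2


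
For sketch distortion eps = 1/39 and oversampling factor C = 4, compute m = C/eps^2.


1/eps = 39.
(1/eps)^2 = 1521.
m = 4*1521 = 6084.

6084


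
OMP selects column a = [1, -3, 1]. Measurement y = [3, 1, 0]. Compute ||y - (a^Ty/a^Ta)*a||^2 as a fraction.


a^T a = 11.
a^T y = 0.
coeff = 0/11 = 0.
||r||^2 = 10.

10


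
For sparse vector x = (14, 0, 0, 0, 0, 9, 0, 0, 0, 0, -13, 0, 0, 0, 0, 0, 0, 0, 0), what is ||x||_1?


Non-zero entries: [(0, 14), (5, 9), (10, -13)]
Absolute values: [14, 9, 13]
||x||_1 = sum = 36.

36


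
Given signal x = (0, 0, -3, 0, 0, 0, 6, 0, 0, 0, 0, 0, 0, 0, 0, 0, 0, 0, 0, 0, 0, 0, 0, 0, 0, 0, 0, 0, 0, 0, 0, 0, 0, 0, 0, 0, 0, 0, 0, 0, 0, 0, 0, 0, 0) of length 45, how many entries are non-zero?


Non-zero positions: [2, 6].
Sparsity = 2.

2


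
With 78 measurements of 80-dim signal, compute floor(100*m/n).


100*m/n = 100*78/80 ≈ 97.5.
floor = 97.

97


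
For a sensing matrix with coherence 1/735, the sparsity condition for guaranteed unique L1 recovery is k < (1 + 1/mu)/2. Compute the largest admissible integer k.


1/mu = 735.
1 + 1/mu = 736.
(1 + 1/mu)/2 = 368 is an integer and the inequality is strict, so k_max = 368 - 1 = 367.

367


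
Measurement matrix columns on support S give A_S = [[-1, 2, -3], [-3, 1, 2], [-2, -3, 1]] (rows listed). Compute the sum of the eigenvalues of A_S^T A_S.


Sum of eigenvalues of A_S^T A_S = trace(A_S^T A_S) = sum of squared column norms of A_S.
A_S^T A_S diagonal: [14, 14, 14].
trace = 14 + 14 + 14 = 42.

42


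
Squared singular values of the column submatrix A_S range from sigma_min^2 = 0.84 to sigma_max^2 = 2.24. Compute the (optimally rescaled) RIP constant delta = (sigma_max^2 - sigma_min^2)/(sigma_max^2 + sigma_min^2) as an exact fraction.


lambda_max - lambda_min = 2.24 - 0.84 = 1.40.
lambda_max + lambda_min = 2.24 + 0.84 = 3.08.
delta = 1.40/3.08 = 140/308 = 5/11.

5/11


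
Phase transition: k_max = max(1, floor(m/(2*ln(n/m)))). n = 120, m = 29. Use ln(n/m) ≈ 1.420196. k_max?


n/m = 120/29.
ln(n/m) ≈ 1.420196.
2*ln(n/m) ≈ 2.840392.
m/(2*ln(n/m)) ≈ 29/2.840392 ≈ 10.2099.
floor = 10.
k_max = max(1, 10) = 10.

10


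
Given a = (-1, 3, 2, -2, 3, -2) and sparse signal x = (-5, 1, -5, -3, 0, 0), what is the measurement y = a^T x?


Non-zero terms: ['-1*-5', '3*1', '2*-5', '-2*-3']
Products: [5, 3, -10, 6]
y = sum = 4.

4


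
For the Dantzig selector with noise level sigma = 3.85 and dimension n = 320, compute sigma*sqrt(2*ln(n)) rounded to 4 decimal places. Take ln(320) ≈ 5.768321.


ln(320) ≈ 5.768321.
2*ln(n) ≈ 11.536642.
sqrt(2*ln(n)) ≈ sqrt(11.536642) ≈ 3.396563.
threshold ≈ 3.85*3.396563 = 13.07676755 ≈ 13.0768.

13.0768


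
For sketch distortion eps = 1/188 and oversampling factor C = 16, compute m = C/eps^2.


1/eps = 188.
(1/eps)^2 = 35344.
m = 16*35344 = 565504.

565504


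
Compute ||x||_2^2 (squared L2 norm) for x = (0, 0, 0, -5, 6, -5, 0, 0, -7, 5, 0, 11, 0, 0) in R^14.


Non-zero entries: [(3, -5), (4, 6), (5, -5), (8, -7), (9, 5), (11, 11)]
Squares: [25, 36, 25, 49, 25, 121]
||x||_2^2 = sum = 281.

281


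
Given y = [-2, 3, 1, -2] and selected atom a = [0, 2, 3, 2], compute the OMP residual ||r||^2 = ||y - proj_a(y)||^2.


a^T a = 17.
a^T y = 5.
coeff = 5/17 = 5/17.
||r||^2 = 281/17.

281/17


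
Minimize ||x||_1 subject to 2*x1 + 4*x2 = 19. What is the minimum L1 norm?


Axis intercepts:
  x1 = 19/2, x2 = 0: L1 = 19/2
  x1 = 0, x2 = 19/4: L1 = 19/4
x* = (0, 19/4)
||x*||_1 = 19/4.

19/4


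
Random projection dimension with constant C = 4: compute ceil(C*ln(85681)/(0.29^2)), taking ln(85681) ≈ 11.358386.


ln(85681) ≈ 11.358386.
eps^2 = 0.29^2 = 0.0841.
C*ln(N)/eps^2 ≈ 4*11.358386/0.0841 ≈ 540.2324.
m = ceil(540.2324) = 541.

541


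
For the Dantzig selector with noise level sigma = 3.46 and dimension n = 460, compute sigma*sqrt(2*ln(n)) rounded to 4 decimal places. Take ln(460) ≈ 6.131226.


ln(460) ≈ 6.131226.
2*ln(n) ≈ 12.262452.
sqrt(2*ln(n)) ≈ sqrt(12.262452) ≈ 3.501778.
threshold ≈ 3.46*3.501778 = 12.11615188 ≈ 12.1162.

12.1162


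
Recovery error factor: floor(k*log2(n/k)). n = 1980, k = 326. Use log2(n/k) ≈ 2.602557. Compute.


log2(n/k) = log2(1980/326) ≈ 2.602557.
k*log2(n/k) ≈ 326*2.602557 = 848.433582.
floor(848.433582) = 848.

848


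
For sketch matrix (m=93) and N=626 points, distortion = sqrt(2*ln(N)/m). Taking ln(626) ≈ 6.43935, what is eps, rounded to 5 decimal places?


ln(626) ≈ 6.43935.
2*ln(N)/m ≈ 2*6.43935/93 ≈ 0.13848065.
eps = sqrt(0.13848065) ≈ 0.3721299 ≈ 0.37213.

0.37213


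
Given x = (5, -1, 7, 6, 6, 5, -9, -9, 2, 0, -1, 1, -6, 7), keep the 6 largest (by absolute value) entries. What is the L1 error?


Sorted |x_i| descending: [9, 9, 7, 7, 6, 6, 6, 5, 5, 2, 1, 1, 1, 0]
Keep top 6: [9, 9, 7, 7, 6, 6]
Tail entries: [6, 5, 5, 2, 1, 1, 1, 0]
L1 error = sum of tail = 21.

21


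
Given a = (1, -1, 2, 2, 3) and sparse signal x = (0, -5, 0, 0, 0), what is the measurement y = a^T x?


Non-zero terms: ['-1*-5']
Products: [5]
y = sum = 5.

5


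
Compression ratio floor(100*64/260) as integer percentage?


100*m/n = 100*64/260 ≈ 24.6154.
floor = 24.

24


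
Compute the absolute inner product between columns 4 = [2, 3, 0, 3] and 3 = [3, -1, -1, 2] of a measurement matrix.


Inner product: 2*3 + 3*-1 + 0*-1 + 3*2
Products: [6, -3, 0, 6]
Sum = 9.
|dot| = 9.

9


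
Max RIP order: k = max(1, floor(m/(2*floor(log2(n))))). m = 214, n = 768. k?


floor(log2(768)) = 9.
2*9 = 18.
m/(2*floor(log2(n))) = 214/18 ≈ 11.8889.
floor = 11.
k = max(1, 11) = 11.

11


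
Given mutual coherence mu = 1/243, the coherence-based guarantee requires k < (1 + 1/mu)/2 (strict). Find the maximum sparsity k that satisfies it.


1/mu = 243.
1 + 1/mu = 244.
(1 + 1/mu)/2 = 122 is an integer and the inequality is strict, so k_max = 122 - 1 = 121.

121


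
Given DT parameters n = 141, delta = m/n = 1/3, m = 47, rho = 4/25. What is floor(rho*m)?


m = 1/3*141 = 47.
rho = 4/25.
rho*m = 4/25*47 = 7.52.
k = floor(7.52) = 7.

7


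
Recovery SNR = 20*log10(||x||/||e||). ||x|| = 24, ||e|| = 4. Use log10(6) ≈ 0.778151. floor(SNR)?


||x||/||e|| = 24/4 = 6.
log10(6) ≈ 0.778151.
20*log10(||x||/||e||) ≈ 20*0.778151 = 15.56302.
floor(15.56302) = 15.

15


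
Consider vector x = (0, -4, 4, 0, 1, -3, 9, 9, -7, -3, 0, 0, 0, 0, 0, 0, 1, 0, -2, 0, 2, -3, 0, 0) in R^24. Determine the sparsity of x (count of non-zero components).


Non-zero positions: [1, 2, 4, 5, 6, 7, 8, 9, 16, 18, 20, 21].
Sparsity = 12.

12


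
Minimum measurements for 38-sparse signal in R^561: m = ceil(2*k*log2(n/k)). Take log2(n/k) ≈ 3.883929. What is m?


log2(n/k) = log2(561/38) ≈ 3.883929.
2*k*log2(n/k) ≈ 2*38*3.883929 = 295.178604.
m = ceil(295.178604) = 296.

296


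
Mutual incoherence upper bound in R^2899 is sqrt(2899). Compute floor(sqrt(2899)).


53^2 = 2809 <= 2899 < 2916 = 54^2, so 53 <= sqrt(2899) < 54.
floor(sqrt(2899)) = 53.

53


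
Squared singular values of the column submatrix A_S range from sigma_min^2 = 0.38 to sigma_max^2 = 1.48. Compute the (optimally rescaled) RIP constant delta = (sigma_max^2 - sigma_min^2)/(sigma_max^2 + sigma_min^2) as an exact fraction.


lambda_max - lambda_min = 1.48 - 0.38 = 1.10.
lambda_max + lambda_min = 1.48 + 0.38 = 1.86.
delta = 1.10/1.86 = 110/186 = 55/93.

55/93


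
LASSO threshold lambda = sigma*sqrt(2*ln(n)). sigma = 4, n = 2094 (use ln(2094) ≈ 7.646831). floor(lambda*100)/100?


ln(2094) ≈ 7.646831.
2*ln(n) ≈ 15.293662.
sqrt(2*ln(n)) ≈ sqrt(15.293662) ≈ 3.910711.
lambda ≈ 4*3.910711 = 15.642844.
floor(lambda*100)/100 = 15.64.

15.64


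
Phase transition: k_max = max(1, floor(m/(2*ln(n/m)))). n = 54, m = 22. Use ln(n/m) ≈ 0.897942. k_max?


n/m = 54/22 = 27/11.
ln(n/m) ≈ 0.897942.
2*ln(n/m) ≈ 1.795884.
m/(2*ln(n/m)) ≈ 22/1.795884 ≈ 12.2502.
floor = 12.
k_max = max(1, 12) = 12.

12


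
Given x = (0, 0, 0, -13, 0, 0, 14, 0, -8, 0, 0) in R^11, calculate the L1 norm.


Non-zero entries: [(3, -13), (6, 14), (8, -8)]
Absolute values: [13, 14, 8]
||x||_1 = sum = 35.

35


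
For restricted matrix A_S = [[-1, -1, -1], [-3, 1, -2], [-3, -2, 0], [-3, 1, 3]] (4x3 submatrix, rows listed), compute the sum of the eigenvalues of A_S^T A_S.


Sum of eigenvalues of A_S^T A_S = trace(A_S^T A_S) = sum of squared column norms of A_S.
A_S^T A_S diagonal: [28, 7, 14].
trace = 28 + 7 + 14 = 49.

49


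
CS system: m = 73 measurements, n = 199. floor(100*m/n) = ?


100*m/n = 100*73/199 ≈ 36.6834.
floor = 36.

36


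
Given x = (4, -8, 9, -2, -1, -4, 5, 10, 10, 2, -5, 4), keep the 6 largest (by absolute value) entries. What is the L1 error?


Sorted |x_i| descending: [10, 10, 9, 8, 5, 5, 4, 4, 4, 2, 2, 1]
Keep top 6: [10, 10, 9, 8, 5, 5]
Tail entries: [4, 4, 4, 2, 2, 1]
L1 error = sum of tail = 17.

17
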